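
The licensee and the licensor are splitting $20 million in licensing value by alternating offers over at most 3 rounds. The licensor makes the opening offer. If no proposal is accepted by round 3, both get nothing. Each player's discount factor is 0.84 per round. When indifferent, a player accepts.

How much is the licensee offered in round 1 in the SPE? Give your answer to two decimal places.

Round 3 (the licensor proposes): rejection yields 0 for the licensee; the licensor offers 0 and keeps 20.
Round 2 (the licensee proposes): the licensor can get 20 next round, worth 0.84 × 20 = 16.8 now; the licensee offers that and keeps 3.2.
Round 1 (the licensor proposes): the licensee can get 3.2 next round, worth 0.84 × 3.2 = 2.688 now. The licensor offers 2.688 and keeps 20 − 2.688 = 17.312.

2.69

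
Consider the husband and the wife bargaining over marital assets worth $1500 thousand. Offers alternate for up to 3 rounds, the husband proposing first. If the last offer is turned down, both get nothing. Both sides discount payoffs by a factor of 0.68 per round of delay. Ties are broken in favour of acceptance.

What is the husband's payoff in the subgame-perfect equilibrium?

Round 3 (the husband proposes): the wife will accept anything ≥ 0, so the husband offers 0 and keeps 1500.
Round 2 (the wife proposes): the husband can get 1500 next round, worth 0.68 × 1500 = 1020 now; the wife offers that and keeps 480.
Round 1 (the husband proposes): the wife can get 480 next round, worth 0.68 × 480 = 326.4 now, so the husband offers 326.4, keeping 1173.6.

1173.6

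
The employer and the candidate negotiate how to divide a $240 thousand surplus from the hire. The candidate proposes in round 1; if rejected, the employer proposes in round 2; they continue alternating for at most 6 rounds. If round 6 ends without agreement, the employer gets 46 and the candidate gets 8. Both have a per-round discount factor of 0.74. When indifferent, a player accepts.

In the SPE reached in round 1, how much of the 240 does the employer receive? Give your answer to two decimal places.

Round 6 (the employer proposes): the candidate gets 8 if talks fail, so the employer offers 8 and keeps 232.
Round 5 (the candidate proposes): the employer can get 232 next round, worth 0.74 × 232 = 171.68 now; the candidate offers that and keeps 68.32.
Round 4 (the employer proposes): the candidate can get 68.32 next round, worth 0.74 × 68.32 = 50.5568 now. The employer offers 50.5568 and keeps 240 − 50.5568 = 189.4432.
Round 3 (the candidate proposes): the employer can get 189.4432 next round, worth 0.74 × 189.4432 = 140.187968 now, so the candidate offers 140.187968, keeping 99.812032.
Round 2 (the employer proposes): the candidate can get 99.812032 next round, worth 0.74 × 99.812032 = 73.86090368 now, so the employer offers 73.86090368, keeping 166.13909632.
Round 1 (the candidate proposes): the employer can get 166.13909632 next round, worth 0.74 × 166.13909632 = 122.9429312768 now; the candidate offers that and keeps 117.0570687232.

122.94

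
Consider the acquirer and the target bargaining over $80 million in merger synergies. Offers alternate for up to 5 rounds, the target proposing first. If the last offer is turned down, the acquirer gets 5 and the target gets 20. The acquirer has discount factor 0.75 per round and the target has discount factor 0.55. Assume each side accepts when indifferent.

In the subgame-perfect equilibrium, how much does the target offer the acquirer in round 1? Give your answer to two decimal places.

38.99

Round 5 (the target proposes): the acquirer gets 5 if talks fail, so the target offers 5 and keeps 75.
Round 4 (the acquirer proposes): the target can get 75 next round, worth 0.55 × 75 = 41.25 now; the acquirer offers that and keeps 38.75.
Round 3 (the target proposes): the acquirer can get 38.75 next round, worth 0.75 × 38.75 = 29.0625 now; the target offers that and keeps 50.9375.
Round 2 (the acquirer proposes): the target can get 50.9375 next round, worth 0.55 × 50.9375 = 28.015625 now. The acquirer offers 28.015625 and keeps 80 − 28.015625 = 51.984375.
Round 1 (the target proposes): the acquirer can get 51.984375 next round, worth 0.75 × 51.984375 = 38.98828125 now, so the target offers 38.98828125, keeping 41.01171875.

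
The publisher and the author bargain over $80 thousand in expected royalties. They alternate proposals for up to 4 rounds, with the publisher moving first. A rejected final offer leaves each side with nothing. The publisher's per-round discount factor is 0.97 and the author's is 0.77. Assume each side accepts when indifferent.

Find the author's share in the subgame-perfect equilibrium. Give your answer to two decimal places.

Round 4 (the author proposes): rejection yields 0 for the publisher; the author offers 0 and keeps 80.
Round 3 (the publisher proposes): the author can get 80 next round, worth 0.77 × 80 = 61.6 now; the publisher offers that and keeps 18.4.
Round 2 (the author proposes): the publisher can get 18.4 next round, worth 0.97 × 18.4 = 17.848 now, so the author offers 17.848, keeping 62.152.
Round 1 (the publisher proposes): the author can get 62.152 next round, worth 0.77 × 62.152 = 47.85704 now. The publisher offers 47.85704 and keeps 80 − 47.85704 = 32.14296.

47.86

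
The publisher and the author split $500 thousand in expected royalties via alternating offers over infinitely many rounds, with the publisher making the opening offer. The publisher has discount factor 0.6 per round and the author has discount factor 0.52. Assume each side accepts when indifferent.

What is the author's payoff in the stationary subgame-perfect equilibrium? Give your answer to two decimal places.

Let x be the publisher's share when the publisher proposes and y be the author's share when the author proposes.
The author accepts iff offered ≥ 0.52·y, so x = 500 − 0.52y. Symmetrically y = 500 − 0.6x.
Substituting: x = 500 − 0.52(500 − 0.6x), giving x(1 − 0.6·0.52) = 500(1 − 0.52).
So x = 500 × 0.48 / 0.688 ≈ 348.8372, and the author receives 500 − x ≈ 151.1628.

151.16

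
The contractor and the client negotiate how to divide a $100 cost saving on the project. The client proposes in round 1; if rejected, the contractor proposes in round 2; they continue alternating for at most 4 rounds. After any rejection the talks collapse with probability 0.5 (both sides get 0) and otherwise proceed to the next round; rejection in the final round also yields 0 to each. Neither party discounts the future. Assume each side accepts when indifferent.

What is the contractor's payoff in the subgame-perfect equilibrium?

Round 4 (the contractor proposes): rejection yields 0 for the client; the contractor offers 0 and keeps 100.
Round 3 (the client proposes): rejecting gives the contractor an expected 0.5 × 100 = 50; the client offers that and keeps 50.
Round 2 (the contractor proposes): rejecting gives the client an expected 0.5 × 50 = 25, so the contractor offers 25, keeping 75.
Round 1 (the client proposes): rejecting gives the contractor an expected 0.5 × 75 = 37.5, so the client offers 37.5, keeping 62.5.

37.5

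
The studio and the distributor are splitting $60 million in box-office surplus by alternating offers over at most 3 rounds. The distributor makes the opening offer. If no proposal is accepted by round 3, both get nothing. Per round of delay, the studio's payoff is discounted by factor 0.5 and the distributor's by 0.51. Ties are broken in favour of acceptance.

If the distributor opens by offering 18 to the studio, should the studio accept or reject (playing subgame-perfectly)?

Accept

Round 3 (the distributor proposes): rejection yields 0 for the studio; the distributor offers 0 and keeps 60.
Round 2 (the studio proposes): the distributor can get 60 next round, worth 0.51 × 60 = 30.6 now; the studio offers that and keeps 29.4.
So by rejecting in round 1, the studio gets 29.4 next round, worth 0.5 × 29.4 = 14.7 now.
Offer 18 ≥ 14.7, so the studio accepts.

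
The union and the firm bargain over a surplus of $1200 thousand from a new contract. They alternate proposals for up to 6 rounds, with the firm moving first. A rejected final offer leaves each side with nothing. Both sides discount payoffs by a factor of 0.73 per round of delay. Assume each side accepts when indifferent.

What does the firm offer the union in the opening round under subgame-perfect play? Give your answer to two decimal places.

611.33

Work backward from the last round.
Round 6 (the union proposes): the firm will accept anything ≥ 0, so the union offers 0 and keeps 1200.
Round 5 (the firm proposes): the union can get 1200 next round, worth 0.73 × 1200 = 876 now. The firm offers 876 and keeps 1200 − 876 = 324.
Round 4 (the union proposes): the firm can get 324 next round, worth 0.73 × 324 = 236.52 now. The union offers 236.52 and keeps 1200 − 236.52 = 963.48.
Round 3 (the firm proposes): the union can get 963.48 next round, worth 0.73 × 963.48 = 703.3404 now. The firm offers 703.3404 and keeps 1200 − 703.3404 = 496.6596.
Round 2 (the union proposes): the firm can get 496.6596 next round, worth 0.73 × 496.6596 = 362.561508 now. The union offers 362.561508 and keeps 1200 − 362.561508 = 837.438492.
Round 1 (the firm proposes): the union can get 837.438492 next round, worth 0.73 × 837.438492 = 611.33009916 now, so the firm offers 611.33009916, keeping 588.66990084.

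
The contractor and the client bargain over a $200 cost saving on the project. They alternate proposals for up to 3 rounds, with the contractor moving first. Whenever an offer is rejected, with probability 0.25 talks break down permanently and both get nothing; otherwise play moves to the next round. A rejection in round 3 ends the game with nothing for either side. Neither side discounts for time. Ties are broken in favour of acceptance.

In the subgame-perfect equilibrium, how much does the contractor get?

Round 3 (the contractor proposes): rejection yields 0 for the client; the contractor offers 0 and keeps 200.
Round 2 (the client proposes): rejecting gives the contractor an expected 0.75 × 200 = 150. The client offers 150 and keeps 200 − 150 = 50.
Round 1 (the contractor proposes): rejecting gives the client an expected 0.75 × 50 = 37.5; the contractor offers that and keeps 162.5.

162.5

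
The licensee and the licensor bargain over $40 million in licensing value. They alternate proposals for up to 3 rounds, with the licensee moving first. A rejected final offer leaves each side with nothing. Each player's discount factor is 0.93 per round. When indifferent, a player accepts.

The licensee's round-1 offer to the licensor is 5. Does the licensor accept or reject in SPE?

Accept

Round 3 (the licensee proposes): rejection yields 0 for the licensor; the licensee offers 0 and keeps 40.
Round 2 (the licensor proposes): the licensee can get 40 next round, worth 0.93 × 40 = 37.2 now. The licensor offers 37.2 and keeps 40 − 37.2 = 2.8.
So by rejecting in round 1, the licensor gets 2.8 next round, worth 0.93 × 2.8 = 2.604 now.
Offer 5 ≥ 2.604, so the licensor accepts.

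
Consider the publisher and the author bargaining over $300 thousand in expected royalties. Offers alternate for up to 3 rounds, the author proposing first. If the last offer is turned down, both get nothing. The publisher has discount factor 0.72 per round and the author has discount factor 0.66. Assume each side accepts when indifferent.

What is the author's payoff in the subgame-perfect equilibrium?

226.56

Round 3 (the author proposes): rejection yields 0 for the publisher; the author offers 0 and keeps 300.
Round 2 (the publisher proposes): the author can get 300 next round, worth 0.66 × 300 = 198 now. The publisher offers 198 and keeps 300 − 198 = 102.
Round 1 (the author proposes): the publisher can get 102 next round, worth 0.72 × 102 = 73.44 now; the author offers that and keeps 226.56.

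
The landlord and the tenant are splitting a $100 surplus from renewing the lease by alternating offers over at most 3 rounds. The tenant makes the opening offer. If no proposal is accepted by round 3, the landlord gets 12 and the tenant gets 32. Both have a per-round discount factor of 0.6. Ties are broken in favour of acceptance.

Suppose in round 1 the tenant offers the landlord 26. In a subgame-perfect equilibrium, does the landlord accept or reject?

Round 3 (the tenant proposes): the landlord gets 12 if talks fail, so the tenant offers 12 and keeps 88.
Round 2 (the landlord proposes): the tenant can get 88 next round, worth 0.6 × 88 = 52.8 now; the landlord offers that and keeps 47.2.
So by rejecting in round 1, the landlord gets 47.2 next round, worth 0.6 × 47.2 = 28.32 now.
Offer 26 < 28.32, so the landlord rejects.

Reject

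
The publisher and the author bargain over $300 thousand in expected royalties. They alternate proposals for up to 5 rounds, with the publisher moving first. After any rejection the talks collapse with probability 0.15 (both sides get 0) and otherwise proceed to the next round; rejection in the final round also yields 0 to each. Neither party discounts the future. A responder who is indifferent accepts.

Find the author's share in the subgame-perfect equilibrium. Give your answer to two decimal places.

Round 5 (the publisher proposes): the author will accept anything ≥ 0, so the publisher offers 0 and keeps 300.
Round 4 (the author proposes): rejecting gives the publisher an expected 0.85 × 300 = 255. The author offers 255 and keeps 300 − 255 = 45.
Round 3 (the publisher proposes): rejecting gives the author an expected 0.85 × 45 = 38.25. The publisher offers 38.25 and keeps 300 − 38.25 = 261.75.
Round 2 (the author proposes): rejecting gives the publisher an expected 0.85 × 261.75 = 222.4875. The author offers 222.4875 and keeps 300 − 222.4875 = 77.5125.
Round 1 (the publisher proposes): rejecting gives the author an expected 0.85 × 77.5125 = 65.885625, so the publisher offers 65.885625, keeping 234.114375.

65.89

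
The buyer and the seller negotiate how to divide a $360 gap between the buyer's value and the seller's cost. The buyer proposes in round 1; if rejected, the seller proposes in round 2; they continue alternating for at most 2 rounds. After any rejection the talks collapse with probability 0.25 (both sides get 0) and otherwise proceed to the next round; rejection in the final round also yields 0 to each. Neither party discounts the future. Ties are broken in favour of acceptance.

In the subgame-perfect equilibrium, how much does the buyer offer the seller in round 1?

By backward induction:
Round 2 (the seller proposes): the buyer will accept anything ≥ 0, so the seller offers 0 and keeps 360.
Round 1 (the buyer proposes): rejecting gives the seller an expected 0.75 × 360 = 270. The buyer offers 270 and keeps 360 − 270 = 90.

270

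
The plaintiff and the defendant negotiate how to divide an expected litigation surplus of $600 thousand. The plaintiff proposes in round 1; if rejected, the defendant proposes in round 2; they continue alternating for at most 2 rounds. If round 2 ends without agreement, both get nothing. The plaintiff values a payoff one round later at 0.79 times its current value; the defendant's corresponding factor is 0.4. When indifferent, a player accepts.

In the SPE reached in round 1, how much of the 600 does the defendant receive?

240

Round 2 (the defendant proposes): the plaintiff will accept anything ≥ 0, so the defendant offers 0 and keeps 600.
Round 1 (the plaintiff proposes): the defendant can get 600 next round, worth 0.4 × 600 = 240 now. The plaintiff offers 240 and keeps 600 − 240 = 360.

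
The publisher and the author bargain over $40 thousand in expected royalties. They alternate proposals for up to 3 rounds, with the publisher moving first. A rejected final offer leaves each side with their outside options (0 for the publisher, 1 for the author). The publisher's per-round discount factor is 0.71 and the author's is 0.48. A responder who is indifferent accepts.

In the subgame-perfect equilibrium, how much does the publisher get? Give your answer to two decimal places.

Round 3 (the publisher proposes): the author gets 1 if talks fail, so the publisher offers 1 and keeps 39.
Round 2 (the author proposes): the publisher can get 39 next round, worth 0.71 × 39 = 27.69 now. The author offers 27.69 and keeps 40 − 27.69 = 12.31.
Round 1 (the publisher proposes): the author can get 12.31 next round, worth 0.48 × 12.31 = 5.9088 now. The publisher offers 5.9088 and keeps 40 − 5.9088 = 34.0912.

34.09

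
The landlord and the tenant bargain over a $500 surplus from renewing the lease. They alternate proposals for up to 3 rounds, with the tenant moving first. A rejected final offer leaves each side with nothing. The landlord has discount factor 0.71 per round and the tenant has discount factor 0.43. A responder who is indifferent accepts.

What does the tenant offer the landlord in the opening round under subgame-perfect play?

202.35

Work backward from the last round.
Round 3 (the tenant proposes): rejection yields 0 for the landlord; the tenant offers 0 and keeps 500.
Round 2 (the landlord proposes): the tenant can get 500 next round, worth 0.43 × 500 = 215 now. The landlord offers 215 and keeps 500 − 215 = 285.
Round 1 (the tenant proposes): the landlord can get 285 next round, worth 0.71 × 285 = 202.35 now, so the tenant offers 202.35, keeping 297.65.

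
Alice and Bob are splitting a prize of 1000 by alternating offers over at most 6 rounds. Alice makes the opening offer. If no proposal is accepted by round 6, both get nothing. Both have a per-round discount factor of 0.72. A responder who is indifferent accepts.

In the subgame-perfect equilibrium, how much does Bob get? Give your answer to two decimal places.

499.60

Round 6 (Bob proposes): rejection yields 0 for Alice; Bob offers 0 and keeps 1000.
Round 5 (Alice proposes): Bob can get 1000 next round, worth 0.72 × 1000 = 720 now. Alice offers 720 and keeps 1000 − 720 = 280.
Round 4 (Bob proposes): Alice can get 280 next round, worth 0.72 × 280 = 201.6 now; Bob offers that and keeps 798.4.
Round 3 (Alice proposes): Bob can get 798.4 next round, worth 0.72 × 798.4 = 574.848 now, so Alice offers 574.848, keeping 425.152.
Round 2 (Bob proposes): Alice can get 425.152 next round, worth 0.72 × 425.152 = 306.10944 now. Bob offers 306.10944 and keeps 1000 − 306.10944 = 693.89056.
Round 1 (Alice proposes): Bob can get 693.89056 next round, worth 0.72 × 693.89056 = 499.6012032 now; Alice offers that and keeps 500.3987968.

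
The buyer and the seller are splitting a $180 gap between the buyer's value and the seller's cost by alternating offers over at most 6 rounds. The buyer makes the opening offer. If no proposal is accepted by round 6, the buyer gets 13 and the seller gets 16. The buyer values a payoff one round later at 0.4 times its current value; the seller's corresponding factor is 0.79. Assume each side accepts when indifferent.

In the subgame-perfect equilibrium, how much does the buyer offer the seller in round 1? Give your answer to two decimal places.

Round 6 (the seller proposes): the buyer gets 13 if talks fail, so the seller offers 13 and keeps 167.
Round 5 (the buyer proposes): the seller can get 167 next round, worth 0.79 × 167 = 131.93 now; the buyer offers that and keeps 48.07.
Round 4 (the seller proposes): the buyer can get 48.07 next round, worth 0.4 × 48.07 = 19.228 now. The seller offers 19.228 and keeps 180 − 19.228 = 160.772.
Round 3 (the buyer proposes): the seller can get 160.772 next round, worth 0.79 × 160.772 = 127.00988 now; the buyer offers that and keeps 52.99012.
Round 2 (the seller proposes): the buyer can get 52.99012 next round, worth 0.4 × 52.99012 = 21.196048 now; the seller offers that and keeps 158.803952.
Round 1 (the buyer proposes): the seller can get 158.803952 next round, worth 0.79 × 158.803952 = 125.45512208 now; the buyer offers that and keeps 54.54487792.

125.46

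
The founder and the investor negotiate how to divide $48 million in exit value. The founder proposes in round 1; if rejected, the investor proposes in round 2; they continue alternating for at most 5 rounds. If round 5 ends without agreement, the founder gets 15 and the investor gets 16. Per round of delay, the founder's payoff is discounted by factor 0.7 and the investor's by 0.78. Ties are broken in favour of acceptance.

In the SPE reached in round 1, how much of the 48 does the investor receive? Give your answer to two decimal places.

22.13

By backward induction:
Round 5 (the founder proposes): the investor gets 16 if talks fail, so the founder offers 16 and keeps 32.
Round 4 (the investor proposes): the founder can get 32 next round, worth 0.7 × 32 = 22.4 now; the investor offers that and keeps 25.6.
Round 3 (the founder proposes): the investor can get 25.6 next round, worth 0.78 × 25.6 = 19.968 now. The founder offers 19.968 and keeps 48 − 19.968 = 28.032.
Round 2 (the investor proposes): the founder can get 28.032 next round, worth 0.7 × 28.032 = 19.6224 now. The investor offers 19.6224 and keeps 48 − 19.6224 = 28.3776.
Round 1 (the founder proposes): the investor can get 28.3776 next round, worth 0.78 × 28.3776 = 22.134528 now; the founder offers that and keeps 25.865472.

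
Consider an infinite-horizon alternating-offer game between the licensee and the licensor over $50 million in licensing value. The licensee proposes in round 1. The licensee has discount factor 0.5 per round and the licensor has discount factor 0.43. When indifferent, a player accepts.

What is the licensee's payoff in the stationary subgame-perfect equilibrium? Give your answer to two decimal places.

Let x be the licensee's share when the licensee proposes and y be the licensor's share when the licensor proposes.
The licensor accepts iff offered ≥ 0.43·y, so x = 50 − 0.43y. Symmetrically y = 50 − 0.5x.
Substituting: x = 50 − 0.43(50 − 0.5x), giving x(1 − 0.5·0.43) = 50(1 − 0.43).
So x = 50 × 0.57 / 0.785 ≈ 36.3057, and the licensor receives 50 − x ≈ 13.6943.

36.31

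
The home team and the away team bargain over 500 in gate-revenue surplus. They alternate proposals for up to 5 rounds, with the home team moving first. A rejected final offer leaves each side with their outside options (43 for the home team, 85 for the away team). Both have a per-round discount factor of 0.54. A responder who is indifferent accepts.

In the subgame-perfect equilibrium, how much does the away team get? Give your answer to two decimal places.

Round 5 (the home team proposes): the away team gets 85 if talks fail, so the home team offers 85 and keeps 415.
Round 4 (the away team proposes): the home team can get 415 next round, worth 0.54 × 415 = 224.1 now, so the away team offers 224.1, keeping 275.9.
Round 3 (the home team proposes): the away team can get 275.9 next round, worth 0.54 × 275.9 = 148.986 now; the home team offers that and keeps 351.014.
Round 2 (the away team proposes): the home team can get 351.014 next round, worth 0.54 × 351.014 = 189.54756 now. The away team offers 189.54756 and keeps 500 − 189.54756 = 310.45244.
Round 1 (the home team proposes): the away team can get 310.45244 next round, worth 0.54 × 310.45244 = 167.6443176 now; the home team offers that and keeps 332.3556824.

167.64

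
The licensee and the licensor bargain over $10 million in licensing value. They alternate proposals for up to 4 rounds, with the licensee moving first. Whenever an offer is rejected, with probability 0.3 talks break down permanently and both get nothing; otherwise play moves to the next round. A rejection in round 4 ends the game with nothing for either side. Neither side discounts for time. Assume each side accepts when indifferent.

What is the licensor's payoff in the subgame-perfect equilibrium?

5.53

Round 4 (the licensor proposes): rejection yields 0 for the licensee; the licensor offers 0 and keeps 10.
Round 3 (the licensee proposes): rejecting gives the licensor an expected 0.7 × 10 = 7, so the licensee offers 7, keeping 3.
Round 2 (the licensor proposes): rejecting gives the licensee an expected 0.7 × 3 = 2.1; the licensor offers that and keeps 7.9.
Round 1 (the licensee proposes): rejecting gives the licensor an expected 0.7 × 7.9 = 5.53; the licensee offers that and keeps 4.47.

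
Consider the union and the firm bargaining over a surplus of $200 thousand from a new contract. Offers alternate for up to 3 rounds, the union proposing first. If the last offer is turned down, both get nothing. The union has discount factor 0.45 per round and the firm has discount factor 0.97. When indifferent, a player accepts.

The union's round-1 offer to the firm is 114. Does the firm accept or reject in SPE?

Round 3 (the union proposes): the firm will accept anything ≥ 0, so the union offers 0 and keeps 200.
Round 2 (the firm proposes): the union can get 200 next round, worth 0.45 × 200 = 90 now; the firm offers that and keeps 110.
So by rejecting in round 1, the firm gets 110 next round, worth 0.97 × 110 = 106.7 now.
Offer 114 ≥ 106.7, so the firm accepts.

Accept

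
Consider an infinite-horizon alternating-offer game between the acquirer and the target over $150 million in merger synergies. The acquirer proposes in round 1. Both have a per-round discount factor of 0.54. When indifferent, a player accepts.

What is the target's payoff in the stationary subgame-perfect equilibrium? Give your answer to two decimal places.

In a stationary SPE each proposer offers the other exactly their discounted continuation value.
If the acquirer keeps x when proposing and the target keeps y when proposing, then x = 150 − 0.54y and y = 150 − 0.54x.
Solving: x = 150(1 − 0.54) / (1 − 0.54·0.54) = 69 / 0.7084 ≈ 97.4026.
The target gets 150 − 97.4026 ≈ 52.5974.

52.60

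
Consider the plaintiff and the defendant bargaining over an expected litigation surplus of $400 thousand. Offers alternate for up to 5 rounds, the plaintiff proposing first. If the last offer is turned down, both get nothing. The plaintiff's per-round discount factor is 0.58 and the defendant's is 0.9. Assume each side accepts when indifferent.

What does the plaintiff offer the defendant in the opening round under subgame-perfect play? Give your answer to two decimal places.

Solve by backward induction from round 5.
Round 5 (the plaintiff proposes): rejection yields 0 for the defendant; the plaintiff offers 0 and keeps 400.
Round 4 (the defendant proposes): the plaintiff can get 400 next round, worth 0.58 × 400 = 232 now, so the defendant offers 232, keeping 168.
Round 3 (the plaintiff proposes): the defendant can get 168 next round, worth 0.9 × 168 = 151.2 now; the plaintiff offers that and keeps 248.8.
Round 2 (the defendant proposes): the plaintiff can get 248.8 next round, worth 0.58 × 248.8 = 144.304 now. The defendant offers 144.304 and keeps 400 − 144.304 = 255.696.
Round 1 (the plaintiff proposes): the defendant can get 255.696 next round, worth 0.9 × 255.696 = 230.1264 now, so the plaintiff offers 230.1264, keeping 169.8736.

230.13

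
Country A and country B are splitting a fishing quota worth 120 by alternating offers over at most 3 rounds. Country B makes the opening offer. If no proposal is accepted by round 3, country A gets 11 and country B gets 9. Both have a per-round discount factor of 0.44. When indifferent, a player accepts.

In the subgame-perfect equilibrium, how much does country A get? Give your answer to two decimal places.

31.70

Round 3 (country B proposes): country A gets 11 if talks fail, so country B offers 11 and keeps 109.
Round 2 (country A proposes): country B can get 109 next round, worth 0.44 × 109 = 47.96 now. Country A offers 47.96 and keeps 120 − 47.96 = 72.04.
Round 1 (country B proposes): country A can get 72.04 next round, worth 0.44 × 72.04 = 31.6976 now; country B offers that and keeps 88.3024.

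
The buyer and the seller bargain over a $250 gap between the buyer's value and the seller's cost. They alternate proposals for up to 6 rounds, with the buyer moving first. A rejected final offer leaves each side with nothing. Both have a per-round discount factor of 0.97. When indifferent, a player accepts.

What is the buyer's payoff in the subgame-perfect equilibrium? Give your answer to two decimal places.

21.20

Round 6 (the seller proposes): rejection yields 0 for the buyer; the seller offers 0 and keeps 250.
Round 5 (the buyer proposes): the seller can get 250 next round, worth 0.97 × 250 = 242.5 now, so the buyer offers 242.5, keeping 7.5.
Round 4 (the seller proposes): the buyer can get 7.5 next round, worth 0.97 × 7.5 = 7.275 now, so the seller offers 7.275, keeping 242.725.
Round 3 (the buyer proposes): the seller can get 242.725 next round, worth 0.97 × 242.725 = 235.44325 now; the buyer offers that and keeps 14.55675.
Round 2 (the seller proposes): the buyer can get 14.55675 next round, worth 0.97 × 14.55675 = 14.1200475 now; the seller offers that and keeps 235.8799525.
Round 1 (the buyer proposes): the seller can get 235.8799525 next round, worth 0.97 × 235.8799525 = 228.803553925 now; the buyer offers that and keeps 21.196446075.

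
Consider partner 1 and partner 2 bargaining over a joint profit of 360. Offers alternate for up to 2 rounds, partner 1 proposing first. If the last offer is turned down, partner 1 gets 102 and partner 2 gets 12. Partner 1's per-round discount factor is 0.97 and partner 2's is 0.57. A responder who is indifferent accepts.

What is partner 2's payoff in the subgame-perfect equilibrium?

Solve by backward induction from round 2.
Round 2 (partner 2 proposes): partner 1 gets 102 if talks fail, so partner 2 offers 102 and keeps 258.
Round 1 (partner 1 proposes): partner 2 can get 258 next round, worth 0.57 × 258 = 147.06 now; partner 1 offers that and keeps 212.94.

147.06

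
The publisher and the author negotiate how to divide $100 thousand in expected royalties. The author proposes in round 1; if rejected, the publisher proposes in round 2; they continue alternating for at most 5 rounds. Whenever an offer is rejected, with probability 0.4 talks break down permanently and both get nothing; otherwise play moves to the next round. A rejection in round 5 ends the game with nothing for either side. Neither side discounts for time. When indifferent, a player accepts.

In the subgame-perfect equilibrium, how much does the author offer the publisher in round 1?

Round 5 (the author proposes): rejection yields 0 for the publisher; the author offers 0 and keeps 100.
Round 4 (the publisher proposes): rejecting gives the author an expected 0.6 × 100 = 60. The publisher offers 60 and keeps 100 − 60 = 40.
Round 3 (the author proposes): rejecting gives the publisher an expected 0.6 × 40 = 24, so the author offers 24, keeping 76.
Round 2 (the publisher proposes): rejecting gives the author an expected 0.6 × 76 = 45.6; the publisher offers that and keeps 54.4.
Round 1 (the author proposes): rejecting gives the publisher an expected 0.6 × 54.4 = 32.64, so the author offers 32.64, keeping 67.36.

32.64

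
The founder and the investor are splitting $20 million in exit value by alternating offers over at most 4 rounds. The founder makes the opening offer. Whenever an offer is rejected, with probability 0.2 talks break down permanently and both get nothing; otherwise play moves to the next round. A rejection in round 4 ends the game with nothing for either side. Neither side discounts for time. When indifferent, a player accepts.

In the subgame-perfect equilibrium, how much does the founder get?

6.56

By backward induction:
Round 4 (the investor proposes): the founder will accept anything ≥ 0, so the investor offers 0 and keeps 20.
Round 3 (the founder proposes): rejecting gives the investor an expected 0.8 × 20 = 16. The founder offers 16 and keeps 20 − 16 = 4.
Round 2 (the investor proposes): rejecting gives the founder an expected 0.8 × 4 = 3.2; the investor offers that and keeps 16.8.
Round 1 (the founder proposes): rejecting gives the investor an expected 0.8 × 16.8 = 13.44, so the founder offers 13.44, keeping 6.56.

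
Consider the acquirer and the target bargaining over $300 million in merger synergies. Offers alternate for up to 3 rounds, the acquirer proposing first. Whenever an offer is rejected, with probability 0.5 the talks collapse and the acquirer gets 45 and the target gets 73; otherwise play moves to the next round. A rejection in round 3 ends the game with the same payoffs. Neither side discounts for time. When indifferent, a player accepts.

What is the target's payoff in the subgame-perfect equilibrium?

Round 3 (the acquirer proposes): the target gets 73 if talks fail, so the acquirer offers 73 and keeps 227.
Round 2 (the target proposes): rejecting gives the acquirer an expected 0.5 × 227 + 0.5 × 45 = 136. The target offers 136 and keeps 300 − 136 = 164.
Round 1 (the acquirer proposes): rejecting gives the target an expected 0.5 × 164 + 0.5 × 73 = 118.5, so the acquirer offers 118.5, keeping 181.5.

118.5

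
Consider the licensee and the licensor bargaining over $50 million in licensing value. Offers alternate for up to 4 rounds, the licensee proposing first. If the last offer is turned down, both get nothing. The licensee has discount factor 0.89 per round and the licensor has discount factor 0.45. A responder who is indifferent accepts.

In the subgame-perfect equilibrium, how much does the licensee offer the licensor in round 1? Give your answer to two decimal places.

Work backward from the last round.
Round 4 (the licensor proposes): the licensee will accept anything ≥ 0, so the licensor offers 0 and keeps 50.
Round 3 (the licensee proposes): the licensor can get 50 next round, worth 0.45 × 50 = 22.5 now, so the licensee offers 22.5, keeping 27.5.
Round 2 (the licensor proposes): the licensee can get 27.5 next round, worth 0.89 × 27.5 = 24.475 now, so the licensor offers 24.475, keeping 25.525.
Round 1 (the licensee proposes): the licensor can get 25.525 next round, worth 0.45 × 25.525 = 11.48625 now. The licensee offers 11.48625 and keeps 50 − 11.48625 = 38.51375.

11.49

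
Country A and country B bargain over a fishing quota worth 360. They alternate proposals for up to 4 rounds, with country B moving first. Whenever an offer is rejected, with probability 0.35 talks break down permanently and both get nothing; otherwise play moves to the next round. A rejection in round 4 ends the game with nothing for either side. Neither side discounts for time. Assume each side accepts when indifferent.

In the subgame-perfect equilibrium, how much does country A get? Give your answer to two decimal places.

Round 4 (country A proposes): rejection yields 0 for country B; country A offers 0 and keeps 360.
Round 3 (country B proposes): rejecting gives country A an expected 0.65 × 360 = 234; country B offers that and keeps 126.
Round 2 (country A proposes): rejecting gives country B an expected 0.65 × 126 = 81.9; country A offers that and keeps 278.1.
Round 1 (country B proposes): rejecting gives country A an expected 0.65 × 278.1 = 180.765, so country B offers 180.765, keeping 179.235.

180.77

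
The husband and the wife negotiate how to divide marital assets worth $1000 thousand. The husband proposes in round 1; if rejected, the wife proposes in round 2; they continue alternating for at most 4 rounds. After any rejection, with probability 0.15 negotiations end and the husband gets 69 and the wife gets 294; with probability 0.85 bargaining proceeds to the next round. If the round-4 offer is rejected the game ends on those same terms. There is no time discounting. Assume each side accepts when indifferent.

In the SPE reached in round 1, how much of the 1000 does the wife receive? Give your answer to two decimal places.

Round 4 (the wife proposes): the husband gets 69 if talks fail, so the wife offers 69 and keeps 931.
Round 3 (the husband proposes): rejecting gives the wife an expected 0.85 × 931 + 0.15 × 294 = 835.45; the husband offers that and keeps 164.55.
Round 2 (the wife proposes): rejecting gives the husband an expected 0.85 × 164.55 + 0.15 × 69 = 150.2175. The wife offers 150.2175 and keeps 1000 − 150.2175 = 849.7825.
Round 1 (the husband proposes): rejecting gives the wife an expected 0.85 × 849.7825 + 0.15 × 294 = 766.415125, so the husband offers 766.415125, keeping 233.584875.

766.42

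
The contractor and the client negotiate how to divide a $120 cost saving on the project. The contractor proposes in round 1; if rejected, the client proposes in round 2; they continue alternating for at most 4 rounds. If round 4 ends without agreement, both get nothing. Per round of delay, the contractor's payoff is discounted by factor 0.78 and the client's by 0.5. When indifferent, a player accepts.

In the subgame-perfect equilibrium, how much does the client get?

36.6

By backward induction:
Round 4 (the client proposes): rejection yields 0 for the contractor; the client offers 0 and keeps 120.
Round 3 (the contractor proposes): the client can get 120 next round, worth 0.5 × 120 = 60 now, so the contractor offers 60, keeping 60.
Round 2 (the client proposes): the contractor can get 60 next round, worth 0.78 × 60 = 46.8 now; the client offers that and keeps 73.2.
Round 1 (the contractor proposes): the client can get 73.2 next round, worth 0.5 × 73.2 = 36.6 now; the contractor offers that and keeps 83.4.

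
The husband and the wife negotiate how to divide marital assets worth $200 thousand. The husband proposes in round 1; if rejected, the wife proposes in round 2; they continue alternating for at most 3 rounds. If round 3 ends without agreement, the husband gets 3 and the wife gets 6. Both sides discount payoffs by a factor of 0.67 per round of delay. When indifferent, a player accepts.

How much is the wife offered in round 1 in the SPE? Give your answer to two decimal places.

46.91

Round 3 (the husband proposes): the wife gets 6 if talks fail, so the husband offers 6 and keeps 194.
Round 2 (the wife proposes): the husband can get 194 next round, worth 0.67 × 194 = 129.98 now; the wife offers that and keeps 70.02.
Round 1 (the husband proposes): the wife can get 70.02 next round, worth 0.67 × 70.02 = 46.9134 now; the husband offers that and keeps 153.0866.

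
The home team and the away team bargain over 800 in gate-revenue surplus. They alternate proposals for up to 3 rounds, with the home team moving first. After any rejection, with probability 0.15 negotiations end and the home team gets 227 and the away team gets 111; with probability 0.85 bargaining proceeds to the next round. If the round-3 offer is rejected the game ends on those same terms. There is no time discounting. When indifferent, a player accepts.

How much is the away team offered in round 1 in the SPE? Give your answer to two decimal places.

By backward induction:
Round 3 (the home team proposes): the away team gets 111 if talks fail, so the home team offers 111 and keeps 689.
Round 2 (the away team proposes): rejecting gives the home team an expected 0.85 × 689 + 0.15 × 227 = 619.7, so the away team offers 619.7, keeping 180.3.
Round 1 (the home team proposes): rejecting gives the away team an expected 0.85 × 180.3 + 0.15 × 111 = 169.905. The home team offers 169.905 and keeps 800 − 169.905 = 630.095.

169.91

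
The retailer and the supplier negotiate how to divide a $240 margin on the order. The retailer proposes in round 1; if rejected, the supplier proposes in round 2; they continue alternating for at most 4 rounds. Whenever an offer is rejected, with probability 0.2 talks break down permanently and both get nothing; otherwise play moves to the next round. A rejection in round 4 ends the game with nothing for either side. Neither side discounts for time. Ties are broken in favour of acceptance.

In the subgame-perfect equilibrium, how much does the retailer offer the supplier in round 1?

Round 4 (the supplier proposes): rejection yields 0 for the retailer; the supplier offers 0 and keeps 240.
Round 3 (the retailer proposes): rejecting gives the supplier an expected 0.8 × 240 = 192. The retailer offers 192 and keeps 240 − 192 = 48.
Round 2 (the supplier proposes): rejecting gives the retailer an expected 0.8 × 48 = 38.4, so the supplier offers 38.4, keeping 201.6.
Round 1 (the retailer proposes): rejecting gives the supplier an expected 0.8 × 201.6 = 161.28; the retailer offers that and keeps 78.72.

161.28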